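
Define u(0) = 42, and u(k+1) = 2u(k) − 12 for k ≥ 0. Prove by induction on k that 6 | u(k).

Base case: u(0) = 42 = 6·7, so 6 | u(0).
Assume 6 | u(j), so u(j) = 6t for some integer t.
Then u(j+1) = 2u(j) − 12 = 2·(6t) − 12 = 6(2t − 2), so 6 | u(j+1).
Hence 6 | u(k) for every k ≥ 0, by induction.

6 | u(k)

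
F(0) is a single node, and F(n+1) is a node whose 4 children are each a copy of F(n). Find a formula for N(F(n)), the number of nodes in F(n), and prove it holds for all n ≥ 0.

Claim: N(F(n)) = (4^{n+1} − 1)/3.

Base case: N(F(0)) = 1, and (4^{0+1} − 1)/3 = 1.
Assume N(F(j)) = (4^{j+1} − 1)/3.
Then N(F(j+1)) = 1 + 4N(F(j)) = 1 + 4·(4^{j+1} − 1)/3 = 1 + (4^{j+2} − 4)/3 = (3 + 4^{j+2} − 4)/3 = (4^{j+2} − 1)/3.
Hence N(F(n)) = (4^{n+1} − 1)/3 for every n ≥ 0, by induction.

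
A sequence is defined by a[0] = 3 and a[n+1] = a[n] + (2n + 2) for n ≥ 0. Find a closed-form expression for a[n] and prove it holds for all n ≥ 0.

Claim: a[n] = n^2 + n + 3.

Base case: a[0] = 3, and 0^2 + 0 + 3 = 3.
Assume a[r] = r^2 + r + 3.
Then a[r+1] = a[r] + (2r + 2) = (r^2 + r + 3) + (2r + 2) = r^2 + 3r + 5,
and (r+1)^2 + (r+1) + 3 = r^2 + 3r + 5.
This completes the inductive step, so a[n] = n^2 + n + 3 for all n ≥ 0.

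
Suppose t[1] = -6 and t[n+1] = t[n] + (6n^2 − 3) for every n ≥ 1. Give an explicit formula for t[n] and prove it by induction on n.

Claim: t[n] = 2n^3 − 3n^2 − 2n − 3.

Base case: t[1] = -6, and 2·1^3 − 3·1^2 − 2·1 − 3 = -6.
Assume t[r] = 2r^3 − 3r^2 − 2r − 3.
Then t[r+1] = t[r] + (6r^2 − 3) = (2r^3 − 3r^2 − 2r − 3) + (6r^2 − 3) = 2r^3 + 3r^2 − 2r − 6,
and 2·(r+1)^3 − 3·(r+1)^2 − 2·(r+1) − 3 = 2r^3 + 3r^2 − 2r − 6.
This completes the inductive step, so t[n] = 2n^3 − 3n^2 − 2n − 3 for all n ≥ 1.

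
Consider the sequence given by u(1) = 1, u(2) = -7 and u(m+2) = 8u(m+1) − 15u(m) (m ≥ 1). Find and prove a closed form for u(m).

Claim: u(m) = 2·3^m − 5^m.

Base cases: u(1) = 1 and 2·3^1 − 5^1 = 1; u(2) = -7 and 2·3^2 − 5^2 = -7.
Assume u(i) = 2·3^i − 5^i for all 1 ≤ i ≤ j, where j ≥ 2.
Then u(j+1) = 8u(j) − 15u(j−1) = 8·(2·3^j − 5^j) − 15·(2·3^{j−1} − 5^{j−1}) = 2·(8·3 − 15)3^{j−1} − (8·5 − 15)5^{j−1} = 18·3^{j−1} − 25·5^{j−1} = 2·3^{j+1} − 5^{j+1}.
Hence u(m) = 2·3^m − 5^m for every m ≥ 1, by strong induction.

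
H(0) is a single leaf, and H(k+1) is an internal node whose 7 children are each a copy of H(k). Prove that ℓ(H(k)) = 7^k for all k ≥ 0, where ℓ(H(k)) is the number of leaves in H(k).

Base case: ℓ(H(0)) = 1, and 7^0 = 1.
Assume ℓ(H(j)) = 7^j.
Then ℓ(H(j+1)) = 7·ℓ(H(j)) = 7·7^j = 7^{j+1}.
Hence ℓ(H(k)) = 7^k for every k ≥ 0, by induction.

ℓ(H(k)) = 7^k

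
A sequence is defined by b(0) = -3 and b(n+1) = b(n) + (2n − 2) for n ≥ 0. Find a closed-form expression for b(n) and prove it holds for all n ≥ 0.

Claim: b(n) = n^2 − 3n − 3.

Base case: b(0) = -3, and 0^2 − 3·0 − 3 = -3.
Assume b(k) = k^2 − 3k − 3.
Then b(k+1) = b(k) + (2k − 2) = (k^2 − 3k − 3) + (2k − 2) = k^2 − k − 5,
and (k+1)^2 − 3·(k+1) − 3 = k^2 − k − 5.
This completes the inductive step, so b(n) = n^2 − 3n − 3 for all n ≥ 0.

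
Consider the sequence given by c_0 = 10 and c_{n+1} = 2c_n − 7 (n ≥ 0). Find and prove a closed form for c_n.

Claim: c_n = 3·2^n + 7.

Base case: c_0 = 10, and 3·2^0 + 7 = 3 + 7 = 10.
Assume c_j = 3·2^j + 7 for some j ≥ 0.
Then c_{j+1} = 2c_j − 7 = 2·(3·2^j + 7) − 7 = 6·2^j + 14 − 7 = 3·2^{j+1} + 7.
By induction, c_n = 3·2^n + 7 for all n ≥ 0.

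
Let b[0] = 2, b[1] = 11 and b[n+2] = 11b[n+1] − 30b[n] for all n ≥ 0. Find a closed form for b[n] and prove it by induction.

Claim: b[n] = 6^n + 5^n.

Base cases: b[0] = 2 and 6^0 + 5^0 = 2; b[1] = 11 and 6^1 + 5^1 = 11.
Assume b[j] = 6^j + 5^j for all 0 ≤ j ≤ k, where k ≥ 1.
Then b[k+1] = 11b[k] − 30b[k−1] = 11·(6^k + 5^k) − 30·(6^{k−1} + 5^{k−1}) = (11·6 − 30)6^{k−1} + (11·5 − 30)5^{k−1} = 36·6^{k−1} + 25·5^{k−1} = 6^{k+1} + 5^{k+1}.
Hence b[n] = 6^n + 5^n for every n ≥ 0, by strong induction.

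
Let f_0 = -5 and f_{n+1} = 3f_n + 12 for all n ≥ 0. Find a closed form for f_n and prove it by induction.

Claim: f_n = 3^n − 6.

Base case: f_0 = -5, and 3^0 − 6 = 1 − 6 = -5.
Assume f_j = 3^j − 6 for some j ≥ 0.
Then f_{j+1} = 3f_j + 12 = 3·(3^j − 6) + 12 = 3^{j+1} − 18 + 12 = 3^{j+1} − 6.
Hence f_n = 3^n − 6 for every n ≥ 0, by induction.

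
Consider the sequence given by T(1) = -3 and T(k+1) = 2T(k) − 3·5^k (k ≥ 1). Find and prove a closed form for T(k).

Claim: T(k) = 2^k − 5^k.

Base case: T(1) = -3, and 2^1 − 5^1 = 2 − 5 = -3.
Assume T(m) = 2^m − 5^m for some m ≥ 1.
Then T(m+1) = 2T(m) − 3·5^m = 2·(2^m − 5^m) − 3·5^m = 2^{m+1} − 2·5^m − 3·5^m = 2^{m+1} − 5·5^m = 2^{m+1} − 5^{m+1}.
By induction, T(k) = 2^k − 5^k for all k ≥ 1.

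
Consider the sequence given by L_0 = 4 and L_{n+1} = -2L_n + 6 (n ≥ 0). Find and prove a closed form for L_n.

Claim: L_n = 2·(-2)^n + 2.

Base case: L_0 = 4, and 2·(-2)^0 + 2 = 2 + 2 = 4.
Assume L_j = 2·(-2)^j + 2 for some j ≥ 0.
Then L_{j+1} = -2L_j + 6 = -2·(2·(-2)^j + 2) + 6 = -4·(-2)^j − 4 + 6 = 2·(-2)^{j+1} + 2.
Hence L_n = 2·(-2)^n + 2 for every n ≥ 0, by induction.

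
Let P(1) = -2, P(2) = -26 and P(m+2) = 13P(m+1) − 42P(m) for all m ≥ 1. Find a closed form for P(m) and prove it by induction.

Claim: P(m) = 2·6^m − 2·7^m.

Base cases: P(1) = -2 and 2·6^1 − 2·7^1 = -2; P(2) = -26 and 2·6^2 − 2·7^2 = -26.
Assume P(j) = 2·6^j − 2·7^j for all 1 ≤ j ≤ k, where k ≥ 2.
Then P(k+1) = 13P(k) − 42P(k−1) = 13·(2·6^k − 2·7^k) − 42·(2·6^{k−1} − 2·7^{k−1}) = 2·(13·6 − 42)6^{k−1} − 2·(13·7 − 42)7^{k−1} = 72·6^{k−1} − 98·7^{k−1} = 2·6^{k+1} − 2·7^{k+1}.
Hence P(m) = 2·6^m − 2·7^m for every m ≥ 1, by strong induction.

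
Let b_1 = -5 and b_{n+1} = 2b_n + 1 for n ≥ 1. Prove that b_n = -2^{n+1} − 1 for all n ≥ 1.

Base case: b_1 = -5, and -2^{1+1} − 1 = -4 − 1 = -5.
Assume b_k = -2^{k+1} − 1 for some k ≥ 1.
Then b_{k+1} = 2b_k + 1 = 2·(-2^{k+1} − 1) + 1 = -2^{k+2} − 2 + 1 = -2^{k+2} − 1.
This completes the inductive step, so b_n = -2^{n+1} − 1 for all n ≥ 1.

b_n = -2^{n+1} − 1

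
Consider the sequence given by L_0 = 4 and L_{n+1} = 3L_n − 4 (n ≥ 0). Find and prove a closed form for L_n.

Claim: L_n = 2·3^n + 2.

Base case: L_0 = 4, and 2·3^0 + 2 = 2 + 2 = 4.
Assume L_j = 2·3^j + 2 for some j ≥ 0.
Then L_{j+1} = 3L_j − 4 = 3·(2·3^j + 2) − 4 = 6·3^j + 6 − 4 = 2·3^{j+1} + 2.
Hence L_n = 2·3^n + 2 for every n ≥ 0, by induction.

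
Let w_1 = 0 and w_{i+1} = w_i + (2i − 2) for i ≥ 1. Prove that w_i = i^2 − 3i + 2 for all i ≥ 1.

Base case: w_1 = 0, and 1^2 − 3·1 + 2 = 0.
Assume w_m = m^2 − 3m + 2.
Then w_{m+1} = w_m + (2m − 2) = (m^2 − 3m + 2) + (2m − 2) = m^2 − m,
and (m+1)^2 − 3·(m+1) + 2 = m^2 − m.
By induction, w_i = i^2 − 3i + 2 for all i ≥ 1.

w_i = i^2 − 3i + 2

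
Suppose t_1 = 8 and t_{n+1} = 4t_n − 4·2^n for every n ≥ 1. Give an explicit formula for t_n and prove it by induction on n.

Claim: t_n = 4^n + 2·2^n.

Base case: t_1 = 8, and 4^1 + 2·2^1 = 4 + 4 = 8.
Assume t_m = 4^m + 2·2^m for some m ≥ 1.
Then t_{m+1} = 4t_m − 4·2^m = 4·(4^m + 2·2^m) − 4·2^m = 4^{m+1} + 8·2^m − 4·2^m = 4^{m+1} + 4·2^m = 4^{m+1} + 2·2^{m+1}.
So the formula holds for m+1, and by induction t_n = 4^n + 2·2^n for all n ≥ 1.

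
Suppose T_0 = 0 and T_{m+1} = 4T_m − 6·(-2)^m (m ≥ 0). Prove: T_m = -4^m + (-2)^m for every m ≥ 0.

Base case: T_0 = 0, and -4^0 + (-2)^0 = -1 + 1 = 0.
Assume T_r = -4^r + (-2)^r for some r ≥ 0.
Then T_{r+1} = 4T_r − 6·(-2)^r = 4·(-4^r + (-2)^r) − 6·(-2)^r = -4^{r+1} + 4·(-2)^r − 6·(-2)^r = -4^{r+1} − 2·(-2)^r = -4^{r+1} + (-2)^{r+1}.
This completes the inductive step, so T_m = -4^m + (-2)^m for all m ≥ 0.

T_m = -4^m + (-2)^m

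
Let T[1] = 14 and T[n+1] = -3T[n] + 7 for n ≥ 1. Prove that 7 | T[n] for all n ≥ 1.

Base case: T[1] = 14 = 7·2, so 7 | T[1].
Assume 7 | T[r], so T[r] = 7t for some integer t.
Then T[r+1] = -3T[r] + 7 = -3·(7t) + 7 = 7(-3t + 1), so 7 | T[r+1].
So the property holds for r+1, and by induction 7 | T[n] for all n ≥ 1.

7 | T[n]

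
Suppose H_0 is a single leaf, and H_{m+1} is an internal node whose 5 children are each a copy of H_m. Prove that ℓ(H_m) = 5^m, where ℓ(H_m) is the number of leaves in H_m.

Base case: ℓ(H_0) = 1, and 5^0 = 1.
Assume ℓ(H_r) = 5^r.
Then ℓ(H_{r+1}) = 5·ℓ(H_r) = 5·5^r = 5^{r+1}.
Hence ℓ(H_m) = 5^m for every m ≥ 0, by induction.

ℓ(H_m) = 5^m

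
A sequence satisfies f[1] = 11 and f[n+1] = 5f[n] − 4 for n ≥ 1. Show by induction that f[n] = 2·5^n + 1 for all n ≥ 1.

Base case: f[1] = 11, and 2·5^1 + 1 = 10 + 1 = 11.
Assume f[j] = 2·5^j + 1 for some j ≥ 1.
Then f[j+1] = 5f[j] − 4 = 5·(2·5^j + 1) − 4 = 10·5^j + 5 − 4 = 2·5^{j+1} + 1.
Hence f[n] = 2·5^n + 1 for every n ≥ 1, by induction.

f[n] = 2·5^n + 1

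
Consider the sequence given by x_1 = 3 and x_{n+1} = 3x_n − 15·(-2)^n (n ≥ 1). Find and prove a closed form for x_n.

Claim: x_n = 3·3^n + 3·(-2)^n.

Base case: x_1 = 3, and 3·3^1 + 3·(-2)^1 = 9 − 6 = 3.
Assume x_j = 3·3^j + 3·(-2)^j for some j ≥ 1.
Then x_{j+1} = 3x_j − 15·(-2)^j = 3·(3·3^j + 3·(-2)^j) − 15·(-2)^j = 3·3^{j+1} + 9·(-2)^j − 15·(-2)^j = 3·3^{j+1} − 6·(-2)^j = 3·3^{j+1} + 3·(-2)^{j+1}.
Hence x_n = 3·3^n + 3·(-2)^n for every n ≥ 1, by induction.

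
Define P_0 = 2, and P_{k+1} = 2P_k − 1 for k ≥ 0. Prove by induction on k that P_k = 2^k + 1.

Base case: P_0 = 2, and 2^0 + 1 = 1 + 1 = 2.
Assume P_j = 2^j + 1 for some j ≥ 0.
Then P_{j+1} = 2P_j − 1 = 2·(2^j + 1) − 1 = 2^{j+1} + 2 − 1 = 2^{j+1} + 1.
By induction, P_k = 2^k + 1 for all k ≥ 0.

P_k = 2^k + 1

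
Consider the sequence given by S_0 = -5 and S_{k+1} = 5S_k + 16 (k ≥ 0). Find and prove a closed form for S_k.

Claim: S_k = -5^k − 4.

Base case: S_0 = -5, and -5^0 − 4 = -1 − 4 = -5.
Assume S_m = -5^m − 4 for some m ≥ 0.
Then S_{m+1} = 5S_m + 16 = 5·(-5^m − 4) + 16 = -5^{m+1} − 20 + 16 = -5^{m+1} − 4.
By induction, S_k = -5^k − 4 for all k ≥ 0.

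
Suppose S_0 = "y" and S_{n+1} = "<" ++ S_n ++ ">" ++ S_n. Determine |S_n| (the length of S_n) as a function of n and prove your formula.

Claim: |S_n| = 3·2^n − 2.

Base case: |S_0| = 1, and 3·2^0 − 2 = 1.
Assume |S_j| = 3·2^j − 2.
Then |S_{j+1}| = 1 + |S_j| + 1 + |S_j| = 2|S_j| + 2 = 2(3·2^j − 2) + 2 = 3·2^{j+1} − 4 + 2 = 3·2^{j+1} − 2.
So the formula holds for j+1, and by induction |S_n| = 3·2^n − 2 for all n ≥ 0.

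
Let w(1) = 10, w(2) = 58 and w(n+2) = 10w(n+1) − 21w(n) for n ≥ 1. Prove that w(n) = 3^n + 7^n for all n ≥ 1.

Base cases: w(1) = 10 and 3^1 + 7^1 = 10; w(2) = 58 and 3^2 + 7^2 = 58.
Assume w(i) = 3^i + 7^i for all 1 ≤ i ≤ j, where j ≥ 2.
Then w(j+1) = 10w(j) − 21w(j−1) = 10·(3^j + 7^j) − 21·(3^{j−1} + 7^{j−1}) = (10·3 − 21)3^{j−1} + (10·7 − 21)7^{j−1} = 9·3^{j−1} + 49·7^{j−1} = 3^{j+1} + 7^{j+1}.
This completes the inductive step, so w(n) = 3^n + 7^n for all n ≥ 1.

w(n) = 3^n + 7^n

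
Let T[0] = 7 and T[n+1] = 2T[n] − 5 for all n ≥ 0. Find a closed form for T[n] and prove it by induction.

Claim: T[n] = 2^{n+1} + 5.

Base case: T[0] = 7, and 2^{0+1} + 5 = 2 + 5 = 7.
Assume T[k] = 2^{k+1} + 5 for some k ≥ 0.
Then T[k+1] = 2T[k] − 5 = 2·(2^{k+1} + 5) − 5 = 2^{k+2} + 10 − 5 = 2^{k+2} + 5.
This completes the inductive step, so T[n] = 2^{n+1} + 5 for all n ≥ 0.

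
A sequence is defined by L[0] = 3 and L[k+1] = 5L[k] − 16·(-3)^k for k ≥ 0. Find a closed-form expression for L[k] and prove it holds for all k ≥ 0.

Claim: L[k] = 5^k + 2·(-3)^k.

Base case: L[0] = 3, and 5^0 + 2·(-3)^0 = 1 + 2 = 3.
Assume L[m] = 5^m + 2·(-3)^m for some m ≥ 0.
Then L[m+1] = 5L[m] − 16·(-3)^m = 5·(5^m + 2·(-3)^m) − 16·(-3)^m = 5^{m+1} + 10·(-3)^m − 16·(-3)^m = 5^{m+1} − 6·(-3)^m = 5^{m+1} + 2·(-3)^{m+1}.
By induction, L[k] = 5^k + 2·(-3)^k for all k ≥ 0.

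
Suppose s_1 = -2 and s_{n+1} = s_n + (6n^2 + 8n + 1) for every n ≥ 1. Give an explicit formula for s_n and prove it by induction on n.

Claim: s_n = 2n^3 + n^2 − 2n − 3.

Base case: s_1 = -2, and 2·1^3 + 1^2 − 2·1 − 3 = -2.
Assume s_m = 2m^3 + m^2 − 2m − 3.
Then s_{m+1} = s_m + (6m^2 + 8m + 1) = (2m^3 + m^2 − 2m − 3) + (6m^2 + 8m + 1) = 2m^3 + 7m^2 + 6m − 2,
and 2·(m+1)^3 + (m+1)^2 − 2·(m+1) − 3 = 2m^3 + 7m^2 + 6m − 2.
By induction, s_n = 2n^3 + n^2 − 2n − 3 for all n ≥ 1.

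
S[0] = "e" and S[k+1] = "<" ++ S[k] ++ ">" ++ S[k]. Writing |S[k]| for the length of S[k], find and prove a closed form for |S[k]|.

Claim: |S[k]| = 3·2^k − 2.

Base case: |S[0]| = 1, and 3·2^0 − 2 = 1.
Assume |S[j]| = 3·2^j − 2.
Then |S[j+1]| = 1 + |S[j]| + 1 + |S[j]| = 2|S[j]| + 2 = 2(3·2^j − 2) + 2 = 3·2^{j+1} − 4 + 2 = 3·2^{j+1} − 2.
This completes the inductive step, so |S[k]| = 3·2^k − 2 for all k ≥ 0.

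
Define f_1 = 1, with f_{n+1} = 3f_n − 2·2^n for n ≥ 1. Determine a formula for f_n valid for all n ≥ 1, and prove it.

Claim: f_n = -3^n + 2·2^n.

Base case: f_1 = 1, and -3^1 + 2·2^1 = -3 + 4 = 1.
Assume f_k = -3^k + 2·2^k for some k ≥ 1.
Then f_{k+1} = 3f_k − 2·2^k = 3·(-3^k + 2·2^k) − 2·2^k = -3^{k+1} + 6·2^k − 2·2^k = -3^{k+1} + 4·2^k = -3^{k+1} + 2·2^{k+1}.
This completes the inductive step, so f_n = -3^n + 2·2^n for all n ≥ 1.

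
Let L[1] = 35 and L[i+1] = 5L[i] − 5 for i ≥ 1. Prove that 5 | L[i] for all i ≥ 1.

Base case: L[1] = 35 = 5·7, so 5 | L[1].
Assume 5 | L[m], so L[m] = 5t for some integer t.
Then L[m+1] = 5L[m] − 5 = 5·(5t) − 5 = 5(5t − 1), so 5 | L[m+1].
So the property holds for m+1, and by induction 5 | L[i] for all i ≥ 1.

5 | L[i]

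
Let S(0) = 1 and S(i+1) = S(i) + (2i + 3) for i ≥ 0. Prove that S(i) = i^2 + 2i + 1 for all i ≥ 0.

Base case: S(0) = 1, and 0^2 + 2·0 + 1 = 1.
Assume S(k) = k^2 + 2k + 1.
Then S(k+1) = S(k) + (2k + 3) = (k^2 + 2k + 1) + (2k + 3) = k^2 + 4k + 4,
and (k+1)^2 + 2·(k+1) + 1 = k^2 + 4k + 4.
By induction, S(i) = i^2 + 2i + 1 for all i ≥ 0.

S(i) = i^2 + 2i + 1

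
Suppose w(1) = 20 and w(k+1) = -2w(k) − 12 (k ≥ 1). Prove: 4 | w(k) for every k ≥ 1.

Base case: w(1) = 20 = 4·5, so 4 | w(1).
Assume 4 | w(r), so w(r) = 4t for some integer t.
Then w(r+1) = -2w(r) − 12 = -2·(4t) − 12 = 4(-2t − 3), so 4 | w(r+1).
By induction, 4 | w(k) for all k ≥ 1.

4 | w(k)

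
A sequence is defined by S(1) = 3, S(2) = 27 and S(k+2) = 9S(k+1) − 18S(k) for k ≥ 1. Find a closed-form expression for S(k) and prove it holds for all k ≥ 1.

Claim: S(k) = -3^k + 6^k.

Base cases: S(1) = 3 and -3^1 + 6^1 = 3; S(2) = 27 and -3^2 + 6^2 = 27.
Assume S(i) = -3^i + 6^i for all 1 ≤ i ≤ j, where j ≥ 2.
Then S(j+1) = 9S(j) − 18S(j−1) = 9·(-3^j + 6^j) − 18·(-3^{j−1} + 6^{j−1}) = -(9·3 − 18)3^{j−1} + (9·6 − 18)6^{j−1} = -9·3^{j−1} + 36·6^{j−1} = -3^{j+1} + 6^{j+1}.
Hence S(k) = -3^k + 6^k for every k ≥ 1, by strong induction.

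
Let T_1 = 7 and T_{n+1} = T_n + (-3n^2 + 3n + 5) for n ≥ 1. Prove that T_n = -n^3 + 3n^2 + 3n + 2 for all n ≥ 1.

Base case: T_1 = 7, and -1^3 + 3·1^2 + 3·1 + 2 = 7.
Assume T_r = -r^3 + 3r^2 + 3r + 2.
Then T_{r+1} = T_r + (-3r^2 + 3r + 5) = (-r^3 + 3r^2 + 3r + 2) + (-3r^2 + 3r + 5) = -r^3 + 6r + 7,
and -(r+1)^3 + 3·(r+1)^2 + 3·(r+1) + 2 = -r^3 + 6r + 7.
By induction, T_n = -n^3 + 3n^2 + 3n + 2 for all n ≥ 1.

T_n = -n^3 + 3n^2 + 3n + 2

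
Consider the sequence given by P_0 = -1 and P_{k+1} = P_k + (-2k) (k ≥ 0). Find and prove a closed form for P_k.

Claim: P_k = -k^2 + k − 1.

Base case: P_0 = -1, and -0^2 + 0 − 1 = -1.
Assume P_j = -j^2 + j − 1.
Then P_{j+1} = P_j + (-2j) = (-j^2 + j − 1) + (-2j) = -j^2 − j − 1,
and -(j+1)^2 + (j+1) − 1 = -j^2 − j − 1.
Hence P_k = -k^2 + k − 1 for every k ≥ 0, by induction.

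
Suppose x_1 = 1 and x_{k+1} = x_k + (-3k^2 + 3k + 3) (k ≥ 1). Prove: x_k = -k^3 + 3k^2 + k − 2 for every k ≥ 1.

Base case: x_1 = 1, and -1^3 + 3·1^2 + 1 − 2 = 1.
Assume x_m = -m^3 + 3m^2 + m − 2.
Then x_{m+1} = x_m + (-3m^2 + 3m + 3) = (-m^3 + 3m^2 + m − 2) + (-3m^2 + 3m + 3) = -m^3 + 4m + 1,
and -(m+1)^3 + 3·(m+1)^2 + (m+1) − 2 = -m^3 + 4m + 1.
This completes the inductive step, so x_k = -k^3 + 3k^2 + k − 2 for all k ≥ 1.

x_k = -k^3 + 3k^2 + k − 2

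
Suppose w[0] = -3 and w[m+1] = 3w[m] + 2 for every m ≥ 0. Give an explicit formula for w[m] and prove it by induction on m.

Claim: w[m] = -2·3^m − 1.

Base case: w[0] = -3, and -2·3^0 − 1 = -2 − 1 = -3.
Assume w[k] = -2·3^k − 1 for some k ≥ 0.
Then w[k+1] = 3w[k] + 2 = 3·(-2·3^k − 1) + 2 = -6·3^k − 3 + 2 = -2·3^{k+1} − 1.
This completes the inductive step, so w[m] = -2·3^m − 1 for all m ≥ 0.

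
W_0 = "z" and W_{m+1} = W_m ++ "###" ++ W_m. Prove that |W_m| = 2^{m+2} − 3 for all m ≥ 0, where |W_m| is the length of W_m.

Base case: |W_0| = 1, and 2^{0+2} − 3 = 1.
Assume |W_k| = 2^{k+2} − 3.
Then |W_{k+1}| = |W_k| + 3 + |W_k| = 2|W_k| + 3 = 2(2^{k+2} − 3) + 3 = 2^{k+3} − 6 + 3 = 2^{k+3} − 3.
By induction, |W_m| = 2^{m+2} − 3 for all m ≥ 0.

|W_m| = 2^{m+2} − 3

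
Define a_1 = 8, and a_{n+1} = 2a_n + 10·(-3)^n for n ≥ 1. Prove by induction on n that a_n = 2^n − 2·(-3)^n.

Base case: a_1 = 8, and 2^1 − 2·(-3)^1 = 2 + 6 = 8.
Assume a_j = 2^j − 2·(-3)^j for some j ≥ 1.
Then a_{j+1} = 2a_j + 10·(-3)^j = 2·(2^j − 2·(-3)^j) + 10·(-3)^j = 2^{j+1} − 4·(-3)^j + 10·(-3)^j = 2^{j+1} + 6·(-3)^j = 2^{j+1} − 2·(-3)^{j+1}.
So the formula holds for j+1, and by induction a_n = 2^n − 2·(-3)^n for all n ≥ 1.

a_n = 2^n − 2·(-3)^n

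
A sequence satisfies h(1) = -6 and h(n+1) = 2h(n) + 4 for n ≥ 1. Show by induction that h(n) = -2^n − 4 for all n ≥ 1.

Base case: h(1) = -6, and -2^1 − 4 = -2 − 4 = -6.
Assume h(k) = -2^k − 4 for some k ≥ 1.
Then h(k+1) = 2h(k) + 4 = 2·(-2^k − 4) + 4 = -2^{k+1} − 8 + 4 = -2^{k+1} − 4.
This completes the inductive step, so h(n) = -2^n − 4 for all n ≥ 1.

h(n) = -2^n − 4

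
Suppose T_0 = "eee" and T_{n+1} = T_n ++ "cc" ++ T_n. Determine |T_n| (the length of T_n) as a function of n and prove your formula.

Claim: |T_n| = 5·2^n − 2.

Base case: |T_0| = 3, and 5·2^0 − 2 = 3.
Assume |T_k| = 5·2^k − 2.
Then |T_{k+1}| = |T_k| + 2 + |T_k| = 2|T_k| + 2 = 2(5·2^k − 2) + 2 = 5·2^{k+1} − 4 + 2 = 5·2^{k+1} − 2.
This completes the inductive step, so |T_n| = 5·2^n − 2 for all n ≥ 0.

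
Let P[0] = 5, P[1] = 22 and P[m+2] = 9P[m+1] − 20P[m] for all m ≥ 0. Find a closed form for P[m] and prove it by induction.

Claim: P[m] = 3·4^m + 2·5^m.

Base cases: P[0] = 5 and 3·4^0 + 2·5^0 = 5; P[1] = 22 and 3·4^1 + 2·5^1 = 22.
Assume P[j] = 3·4^j + 2·5^j for all 0 ≤ j ≤ r, where r ≥ 1.
Then P[r+1] = 9P[r] − 20P[r−1] = 9·(3·4^r + 2·5^r) − 20·(3·4^{r−1} + 2·5^{r−1}) = 3·(9·4 − 20)4^{r−1} + 2·(9·5 − 20)5^{r−1} = 48·4^{r−1} + 50·5^{r−1} = 3·4^{r+1} + 2·5^{r+1}.
By strong induction, P[m] = 3·4^m + 2·5^m for all m ≥ 0.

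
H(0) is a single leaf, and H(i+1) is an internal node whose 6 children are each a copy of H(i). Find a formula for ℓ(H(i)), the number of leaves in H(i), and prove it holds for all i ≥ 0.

Claim: ℓ(H(i)) = 6^i.

Base case: ℓ(H(0)) = 1, and 6^0 = 1.
Assume ℓ(H(k)) = 6^k.
Then ℓ(H(k+1)) = 6·ℓ(H(k)) = 6·6^k = 6^{k+1}.
By induction, ℓ(H(i)) = 6^i for all i ≥ 0.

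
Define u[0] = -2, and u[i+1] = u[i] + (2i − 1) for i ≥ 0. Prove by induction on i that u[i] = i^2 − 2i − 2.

Base case: u[0] = -2, and 0^2 − 2·0 − 2 = -2.
Assume u[m] = m^2 − 2m − 2.
Then u[m+1] = u[m] + (2m − 1) = (m^2 − 2m − 2) + (2m − 1) = m^2 − 3,
and (m+1)^2 − 2·(m+1) − 2 = m^2 − 3.
Hence u[i] = i^2 − 2i − 2 for every i ≥ 0, by induction.

u[i] = i^2 − 2i − 2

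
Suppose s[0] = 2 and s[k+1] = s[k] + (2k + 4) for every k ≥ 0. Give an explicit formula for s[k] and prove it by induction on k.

Claim: s[k] = k^2 + 3k + 2.

Base case: s[0] = 2, and 0^2 + 3·0 + 2 = 2.
Assume s[j] = j^2 + 3j + 2.
Then s[j+1] = s[j] + (2j + 4) = (j^2 + 3j + 2) + (2j + 4) = j^2 + 5j + 6,
and (j+1)^2 + 3·(j+1) + 2 = j^2 + 5j + 6.
Hence s[k] = k^2 + 3k + 2 for every k ≥ 0, by induction.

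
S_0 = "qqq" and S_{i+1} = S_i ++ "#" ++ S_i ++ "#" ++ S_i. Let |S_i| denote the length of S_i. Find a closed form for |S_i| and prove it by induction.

Claim: |S_i| = 4·3^i − 1.

Base case: |S_0| = 3, and 4·3^0 − 1 = 3.
Assume |S_k| = 4·3^k − 1.
Then |S_{k+1}| = 3|S_k| + 2 = 3(4·3^k − 1) + 2 = 4·3^{k+1} − 3 + 2 = 4·3^{k+1} − 1.
This completes the inductive step, so |S_i| = 4·3^i − 1 for all i ≥ 0.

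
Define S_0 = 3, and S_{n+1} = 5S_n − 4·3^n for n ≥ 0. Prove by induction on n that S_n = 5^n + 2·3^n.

Base case: S_0 = 3, and 5^0 + 2·3^0 = 1 + 2 = 3.
Assume S_m = 5^m + 2·3^m for some m ≥ 0.
Then S_{m+1} = 5S_m − 4·3^m = 5·(5^m + 2·3^m) − 4·3^m = 5^{m+1} + 10·3^m − 4·3^m = 5^{m+1} + 6·3^m = 5^{m+1} + 2·3^{m+1}.
So the formula holds for m+1, and by induction S_n = 5^n + 2·3^n for all n ≥ 0.

S_n = 5^n + 2·3^n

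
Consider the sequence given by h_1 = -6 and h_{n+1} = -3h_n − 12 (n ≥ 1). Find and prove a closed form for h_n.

Claim: h_n = (-3)^n − 3.

Base case: h_1 = -6, and (-3)^1 − 3 = -3 − 3 = -6.
Assume h_k = (-3)^k − 3 for some k ≥ 1.
Then h_{k+1} = -3h_k − 12 = -3·((-3)^k − 3) − 12 = -3·(-3)^k + 9 − 12 = (-3)^{k+1} − 3.
This completes the inductive step, so h_n = (-3)^n − 3 for all n ≥ 1.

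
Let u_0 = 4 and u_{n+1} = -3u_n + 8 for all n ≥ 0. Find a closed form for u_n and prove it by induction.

Claim: u_n = 2·(-3)^n + 2.

Base case: u_0 = 4, and 2·(-3)^0 + 2 = 2 + 2 = 4.
Assume u_r = 2·(-3)^r + 2 for some r ≥ 0.
Then u_{r+1} = -3u_r + 8 = -3·(2·(-3)^r + 2) + 8 = -6·(-3)^r − 6 + 8 = 2·(-3)^{r+1} + 2.
So the formula holds for r+1, and by induction u_n = 2·(-3)^n + 2 for all n ≥ 0.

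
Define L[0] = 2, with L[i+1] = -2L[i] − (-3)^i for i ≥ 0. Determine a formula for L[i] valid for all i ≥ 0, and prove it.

Claim: L[i] = (-2)^i + (-3)^i.

Base case: L[0] = 2, and (-2)^0 + (-3)^0 = 1 + 1 = 2.
Assume L[k] = (-2)^k + (-3)^k for some k ≥ 0.
Then L[k+1] = -2L[k] − (-3)^k = -2·((-2)^k + (-3)^k) − (-3)^k = (-2)^{k+1} − 2·(-3)^k − (-3)^k = (-2)^{k+1} − 3·(-3)^k = (-2)^{k+1} + (-3)^{k+1}.
Hence L[i] = (-2)^i + (-3)^i for every i ≥ 0, by induction.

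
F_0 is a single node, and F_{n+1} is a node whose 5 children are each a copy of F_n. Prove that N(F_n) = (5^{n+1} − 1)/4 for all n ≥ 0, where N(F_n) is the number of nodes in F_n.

Base case: N(F_0) = 1, and (5^{0+1} − 1)/4 = 1.
Assume N(F_k) = (5^{k+1} − 1)/4.
Then N(F_{k+1}) = 1 + 5N(F_k) = 1 + 5·(5^{k+1} − 1)/4 = 1 + (5^{k+2} − 5)/4 = (4 + 5^{k+2} − 5)/4 = (5^{k+2} − 1)/4.
By induction, N(F_n) = (5^{n+1} − 1)/4 for all n ≥ 0.

N(F_n) = (5^{n+1} − 1)/4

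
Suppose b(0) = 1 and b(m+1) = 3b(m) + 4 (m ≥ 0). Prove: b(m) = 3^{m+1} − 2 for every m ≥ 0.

Base case: b(0) = 1, and 3^{0+1} − 2 = 3 − 2 = 1.
Assume b(k) = 3^{k+1} − 2 for some k ≥ 0.
Then b(k+1) = 3b(k) + 4 = 3·(3^{k+1} − 2) + 4 = 3^{k+2} − 6 + 4 = 3^{k+2} − 2.
So the formula holds for k+1, and by induction b(m) = 3^{m+1} − 2 for all m ≥ 0.

b(m) = 3^{m+1} − 2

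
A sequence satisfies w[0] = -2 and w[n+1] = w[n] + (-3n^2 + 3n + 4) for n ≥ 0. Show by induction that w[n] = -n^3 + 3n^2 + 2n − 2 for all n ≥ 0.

Base case: w[0] = -2, and -0^3 + 3·0^2 + 2·0 − 2 = -2.
Assume w[j] = -j^3 + 3j^2 + 2j − 2.
Then w[j+1] = w[j] + (-3j^2 + 3j + 4) = (-j^3 + 3j^2 + 2j − 2) + (-3j^2 + 3j + 4) = -j^3 + 5j + 2,
and -(j+1)^3 + 3·(j+1)^2 + 2·(j+1) − 2 = -j^3 + 5j + 2.
By induction, w[n] = -n^3 + 3n^2 + 2n − 2 for all n ≥ 0.

w[n] = -n^3 + 3n^2 + 2n − 2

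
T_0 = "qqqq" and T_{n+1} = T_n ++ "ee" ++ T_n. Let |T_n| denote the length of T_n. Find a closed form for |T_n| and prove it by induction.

Claim: |T_n| = 6·2^n − 2.

Base case: |T_0| = 4, and 6·2^0 − 2 = 4.
Assume |T_j| = 6·2^j − 2.
Then |T_{j+1}| = |T_j| + 2 + |T_j| = 2|T_j| + 2 = 2(6·2^j − 2) + 2 = 6·2^{j+1} − 4 + 2 = 6·2^{j+1} − 2.
So the formula holds for j+1, and by induction |T_n| = 6·2^n − 2 for all n ≥ 0.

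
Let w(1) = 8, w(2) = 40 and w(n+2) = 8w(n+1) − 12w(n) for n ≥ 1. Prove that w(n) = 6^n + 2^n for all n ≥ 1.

Base cases: w(1) = 8 and 6^1 + 2^1 = 8; w(2) = 40 and 6^2 + 2^2 = 40.
Assume w(j) = 6^j + 2^j for all 1 ≤ j ≤ m, where m ≥ 2.
Then w(m+1) = 8w(m) − 12w(m−1) = 8·(6^m + 2^m) − 12·(6^{m−1} + 2^{m−1}) = (8·6 − 12)6^{m−1} + (8·2 − 12)2^{m−1} = 36·6^{m−1} + 4·2^{m−1} = 6^{m+1} + 2^{m+1}.
By strong induction, w(n) = 6^n + 2^n for all n ≥ 1.

w(n) = 6^n + 2^n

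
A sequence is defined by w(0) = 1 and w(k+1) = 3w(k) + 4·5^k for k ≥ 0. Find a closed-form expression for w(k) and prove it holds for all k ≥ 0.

Claim: w(k) = -3^k + 2·5^k.

Base case: w(0) = 1, and -3^0 + 2·5^0 = -1 + 2 = 1.
Assume w(r) = -3^r + 2·5^r for some r ≥ 0.
Then w(r+1) = 3w(r) + 4·5^r = 3·(-3^r + 2·5^r) + 4·5^r = -3^{r+1} + 6·5^r + 4·5^r = -3^{r+1} + 10·5^r = -3^{r+1} + 2·5^{r+1}.
So the formula holds for r+1, and by induction w(k) = -3^k + 2·5^k for all k ≥ 0.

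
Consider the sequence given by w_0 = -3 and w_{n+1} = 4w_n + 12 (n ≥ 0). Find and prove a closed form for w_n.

Claim: w_n = 4^n − 4.

Base case: w_0 = -3, and 4^0 − 4 = 1 − 4 = -3.
Assume w_m = 4^m − 4 for some m ≥ 0.
Then w_{m+1} = 4w_m + 12 = 4·(4^m − 4) + 12 = 4^{m+1} − 16 + 12 = 4^{m+1} − 4.
This completes the inductive step, so w_n = 4^n − 4 for all n ≥ 0.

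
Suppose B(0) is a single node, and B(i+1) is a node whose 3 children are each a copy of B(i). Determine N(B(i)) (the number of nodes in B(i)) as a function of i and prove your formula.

Claim: N(B(i)) = (3^{i+1} − 1)/2.

Base case: N(B(0)) = 1, and (3^{0+1} − 1)/2 = 1.
Assume N(B(j)) = (3^{j+1} − 1)/2.
Then N(B(j+1)) = 1 + 3N(B(j)) = 1 + 3·(3^{j+1} − 1)/2 = 1 + (3^{j+2} − 3)/2 = (2 + 3^{j+2} − 3)/2 = (3^{j+2} − 1)/2.
This completes the inductive step, so N(B(i)) = (3^{i+1} − 1)/2 for all i ≥ 0.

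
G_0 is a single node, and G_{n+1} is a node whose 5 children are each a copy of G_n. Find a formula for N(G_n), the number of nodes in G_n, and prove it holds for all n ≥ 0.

Claim: N(G_n) = (5^{n+1} − 1)/4.

Base case: N(G_0) = 1, and (5^{0+1} − 1)/4 = 1.
Assume N(G_k) = (5^{k+1} − 1)/4.
Then N(G_{k+1}) = 1 + 5N(G_k) = 1 + 5·(5^{k+1} − 1)/4 = 1 + (5^{k+2} − 5)/4 = (4 + 5^{k+2} − 5)/4 = (5^{k+2} − 1)/4.
By induction, N(G_n) = (5^{n+1} − 1)/4 for all n ≥ 0.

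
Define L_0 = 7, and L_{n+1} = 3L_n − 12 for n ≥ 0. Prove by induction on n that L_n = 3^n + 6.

Base case: L_0 = 7, and 3^0 + 6 = 1 + 6 = 7.
Assume L_j = 3^j + 6 for some j ≥ 0.
Then L_{j+1} = 3L_j − 12 = 3·(3^j + 6) − 12 = 3^{j+1} + 18 − 12 = 3^{j+1} + 6.
Hence L_n = 3^n + 6 for every n ≥ 0, by induction.

L_n = 3^n + 6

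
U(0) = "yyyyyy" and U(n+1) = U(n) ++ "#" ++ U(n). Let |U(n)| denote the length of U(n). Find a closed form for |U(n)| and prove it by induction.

Claim: |U(n)| = 7·2^n − 1.

Base case: |U(0)| = 6, and 7·2^0 − 1 = 6.
Assume |U(m)| = 7·2^m − 1.
Then |U(m+1)| = |U(m)| + 1 + |U(m)| = 2|U(m)| + 1 = 2(7·2^m − 1) + 1 = 7·2^{m+1} − 2 + 1 = 7·2^{m+1} − 1.
Hence |U(n)| = 7·2^n − 1 for every n ≥ 0, by induction.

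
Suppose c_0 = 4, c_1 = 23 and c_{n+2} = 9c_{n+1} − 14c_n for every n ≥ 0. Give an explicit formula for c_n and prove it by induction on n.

Claim: c_n = 3·7^n + 2^n.

Base cases: c_0 = 4 and 3·7^0 + 2^0 = 4; c_1 = 23 and 3·7^1 + 2^1 = 23.
Assume c_i = 3·7^i + 2^i for all 0 ≤ i ≤ j, where j ≥ 1.
Then c_{j+1} = 9c_j − 14c_{j−1} = 9·(3·7^j + 2^j) − 14·(3·7^{j−1} + 2^{j−1}) = 3·(9·7 − 14)7^{j−1} + (9·2 − 14)2^{j−1} = 147·7^{j−1} + 4·2^{j−1} = 3·7^{j+1} + 2^{j+1}.
Hence c_n = 3·7^n + 2^n for every n ≥ 0, by strong induction.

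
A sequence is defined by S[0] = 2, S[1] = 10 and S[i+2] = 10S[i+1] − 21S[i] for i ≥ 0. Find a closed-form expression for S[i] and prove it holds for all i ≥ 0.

Claim: S[i] = 3^i + 7^i.

Base cases: S[0] = 2 and 3^0 + 7^0 = 2; S[1] = 10 and 3^1 + 7^1 = 10.
Assume S[j] = 3^j + 7^j for all 0 ≤ j ≤ m, where m ≥ 1.
Then S[m+1] = 10S[m] − 21S[m−1] = 10·(3^m + 7^m) − 21·(3^{m−1} + 7^{m−1}) = (10·3 − 21)3^{m−1} + (10·7 − 21)7^{m−1} = 9·3^{m−1} + 49·7^{m−1} = 3^{m+1} + 7^{m+1}.
By strong induction, S[i] = 3^i + 7^i for all i ≥ 0.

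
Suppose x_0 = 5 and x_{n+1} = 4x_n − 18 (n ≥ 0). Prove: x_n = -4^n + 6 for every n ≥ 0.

Base case: x_0 = 5, and -4^0 + 6 = -1 + 6 = 5.
Assume x_k = -4^k + 6 for some k ≥ 0.
Then x_{k+1} = 4x_k − 18 = 4·(-4^k + 6) − 18 = -4^{k+1} + 24 − 18 = -4^{k+1} + 6.
By induction, x_n = -4^n + 6 for all n ≥ 0.

x_n = -4^n + 6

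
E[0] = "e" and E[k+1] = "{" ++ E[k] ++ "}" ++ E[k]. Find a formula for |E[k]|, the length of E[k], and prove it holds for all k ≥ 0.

Claim: |E[k]| = 3·2^k − 2.

Base case: |E[0]| = 1, and 3·2^0 − 2 = 1.
Assume |E[j]| = 3·2^j − 2.
Then |E[j+1]| = 1 + |E[j]| + 1 + |E[j]| = 2|E[j]| + 2 = 2(3·2^j − 2) + 2 = 3·2^{j+1} − 4 + 2 = 3·2^{j+1} − 2.
So the formula holds for j+1, and by induction |E[k]| = 3·2^k − 2 for all k ≥ 0.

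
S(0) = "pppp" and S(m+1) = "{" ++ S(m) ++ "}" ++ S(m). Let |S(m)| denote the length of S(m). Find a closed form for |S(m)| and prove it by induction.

Claim: |S(m)| = 6·2^m − 2.

Base case: |S(0)| = 4, and 6·2^0 − 2 = 4.
Assume |S(j)| = 6·2^j − 2.
Then |S(j+1)| = 1 + |S(j)| + 1 + |S(j)| = 2|S(j)| + 2 = 2(6·2^j − 2) + 2 = 6·2^{j+1} − 4 + 2 = 6·2^{j+1} − 2.
Hence |S(m)| = 6·2^m − 2 for every m ≥ 0, by induction.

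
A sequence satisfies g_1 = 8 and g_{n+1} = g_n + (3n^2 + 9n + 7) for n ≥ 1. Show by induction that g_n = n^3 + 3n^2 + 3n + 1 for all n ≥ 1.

Base case: g_1 = 8, and 1^3 + 3·1^2 + 3·1 + 1 = 8.
Assume g_r = r^3 + 3r^2 + 3r + 1.
Then g_{r+1} = g_r + (3r^2 + 9r + 7) = (r^3 + 3r^2 + 3r + 1) + (3r^2 + 9r + 7) = r^3 + 6r^2 + 12r + 8,
and (r+1)^3 + 3·(r+1)^2 + 3·(r+1) + 1 = r^3 + 6r^2 + 12r + 8.
Hence g_n = n^3 + 3n^2 + 3n + 1 for every n ≥ 1, by induction.

g_n = n^3 + 3n^2 + 3n + 1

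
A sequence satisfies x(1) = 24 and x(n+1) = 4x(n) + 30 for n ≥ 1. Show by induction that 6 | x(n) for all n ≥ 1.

Base case: x(1) = 24 = 6·4, so 6 | x(1).
Assume 6 | x(j), so x(j) = 6t for some integer t.
Then x(j+1) = 4x(j) + 30 = 4·(6t) + 30 = 6(4t + 5), so 6 | x(j+1).
So the property holds for j+1, and by induction 6 | x(n) for all n ≥ 1.

6 | x(n)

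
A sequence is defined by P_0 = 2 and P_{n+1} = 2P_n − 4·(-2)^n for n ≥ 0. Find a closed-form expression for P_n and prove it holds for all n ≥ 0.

Claim: P_n = 2^n + (-2)^n.

Base case: P_0 = 2, and 2^0 + (-2)^0 = 1 + 1 = 2.
Assume P_r = 2^r + (-2)^r for some r ≥ 0.
Then P_{r+1} = 2P_r − 4·(-2)^r = 2·(2^r + (-2)^r) − 4·(-2)^r = 2^{r+1} + 2·(-2)^r − 4·(-2)^r = 2^{r+1} − 2·(-2)^r = 2^{r+1} + (-2)^{r+1}.
So the formula holds for r+1, and by induction P_n = 2^n + (-2)^n for all n ≥ 0.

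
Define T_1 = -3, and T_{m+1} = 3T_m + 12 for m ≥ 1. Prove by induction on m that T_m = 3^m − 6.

Base case: T_1 = -3, and 3^1 − 6 = 3 − 6 = -3.
Assume T_j = 3^j − 6 for some j ≥ 1.
Then T_{j+1} = 3T_j + 12 = 3·(3^j − 6) + 12 = 3^{j+1} − 18 + 12 = 3^{j+1} − 6.
This completes the inductive step, so T_m = 3^m − 6 for all m ≥ 1.

T_m = 3^m − 6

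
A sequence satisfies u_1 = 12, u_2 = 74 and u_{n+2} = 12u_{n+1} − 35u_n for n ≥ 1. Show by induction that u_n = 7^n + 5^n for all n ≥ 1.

Base cases: u_1 = 12 and 7^1 + 5^1 = 12; u_2 = 74 and 7^2 + 5^2 = 74.
Assume u_i = 7^i + 5^i for all 1 ≤ i ≤ j, where j ≥ 2.
Then u_{j+1} = 12u_j − 35u_{j−1} = 12·(7^j + 5^j) − 35·(7^{j−1} + 5^{j−1}) = (12·7 − 35)7^{j−1} + (12·5 − 35)5^{j−1} = 49·7^{j−1} + 25·5^{j−1} = 7^{j+1} + 5^{j+1}.
By strong induction, u_n = 7^n + 5^n for all n ≥ 1.

u_n = 7^n + 5^n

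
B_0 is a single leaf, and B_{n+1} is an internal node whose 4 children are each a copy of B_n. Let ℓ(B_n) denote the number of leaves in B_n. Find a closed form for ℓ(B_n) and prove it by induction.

Claim: ℓ(B_n) = 4^n.

Base case: ℓ(B_0) = 1, and 4^0 = 1.
Assume ℓ(B_k) = 4^k.
Then ℓ(B_{k+1}) = 4·ℓ(B_k) = 4·4^k = 4^{k+1}.
This completes the inductive step, so ℓ(B_n) = 4^n for all n ≥ 0.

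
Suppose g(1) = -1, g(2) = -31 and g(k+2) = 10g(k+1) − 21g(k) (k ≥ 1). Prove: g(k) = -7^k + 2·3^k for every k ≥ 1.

Base cases: g(1) = -1 and -7^1 + 2·3^1 = -1; g(2) = -31 and -7^2 + 2·3^2 = -31.
Assume g(j) = -7^j + 2·3^j for all 1 ≤ j ≤ m, where m ≥ 2.
Then g(m+1) = 10g(m) − 21g(m−1) = 10·(-7^m + 2·3^m) − 21·(-7^{m−1} + 2·3^{m−1}) = -(10·7 − 21)7^{m−1} + 2·(10·3 − 21)3^{m−1} = -49·7^{m−1} + 18·3^{m−1} = -7^{m+1} + 2·3^{m+1}.
Hence g(k) = -7^k + 2·3^k for every k ≥ 1, by strong induction.

g(k) = -7^k + 2·3^k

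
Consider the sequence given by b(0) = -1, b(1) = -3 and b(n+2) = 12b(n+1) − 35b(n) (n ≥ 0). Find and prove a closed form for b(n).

Claim: b(n) = 7^n − 2·5^n.

Base cases: b(0) = -1 and 7^0 − 2·5^0 = -1; b(1) = -3 and 7^1 − 2·5^1 = -3.
Assume b(j) = 7^j − 2·5^j for all 0 ≤ j ≤ r, where r ≥ 1.
Then b(r+1) = 12b(r) − 35b(r−1) = 12·(7^r − 2·5^r) − 35·(7^{r−1} − 2·5^{r−1}) = (12·7 − 35)7^{r−1} − 2·(12·5 − 35)5^{r−1} = 49·7^{r−1} − 50·5^{r−1} = 7^{r+1} − 2·5^{r+1}.
So the formula holds for r+1, and by strong induction b(n) = 7^n − 2·5^n for all n ≥ 0.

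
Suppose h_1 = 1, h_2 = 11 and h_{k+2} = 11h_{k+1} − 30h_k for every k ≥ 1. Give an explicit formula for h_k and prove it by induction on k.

Claim: h_k = -5^k + 6^k.

Base cases: h_1 = 1 and -5^1 + 6^1 = 1; h_2 = 11 and -5^2 + 6^2 = 11.
Assume h_i = -5^i + 6^i for all 1 ≤ i ≤ j, where j ≥ 2.
Then h_{j+1} = 11h_j − 30h_{j−1} = 11·(-5^j + 6^j) − 30·(-5^{j−1} + 6^{j−1}) = -(11·5 − 30)5^{j−1} + (11·6 − 30)6^{j−1} = -25·5^{j−1} + 36·6^{j−1} = -5^{j+1} + 6^{j+1}.
By strong induction, h_k = -5^k + 6^k for all k ≥ 1.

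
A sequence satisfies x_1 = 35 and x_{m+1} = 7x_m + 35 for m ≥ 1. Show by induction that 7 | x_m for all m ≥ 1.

Base case: x_1 = 35 = 7·5, so 7 | x_1.
Assume 7 | x_r, so x_r = 7t for some integer t.
Then x_{r+1} = 7x_r + 35 = 7·(7t) + 35 = 7(7t + 5), so 7 | x_{r+1}.
This completes the inductive step, so 7 | x_m for all m ≥ 1.

7 | x_m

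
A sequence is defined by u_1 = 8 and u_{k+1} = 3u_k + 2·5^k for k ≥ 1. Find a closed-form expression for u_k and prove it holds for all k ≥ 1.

Claim: u_k = 3^k + 5^k.

Base case: u_1 = 8, and 3^1 + 5^1 = 3 + 5 = 8.
Assume u_r = 3^r + 5^r for some r ≥ 1.
Then u_{r+1} = 3u_r + 2·5^r = 3·(3^r + 5^r) + 2·5^r = 3^{r+1} + 3·5^r + 2·5^r = 3^{r+1} + 5·5^r = 3^{r+1} + 5^{r+1}.
This completes the inductive step, so u_k = 3^k + 5^k for all k ≥ 1.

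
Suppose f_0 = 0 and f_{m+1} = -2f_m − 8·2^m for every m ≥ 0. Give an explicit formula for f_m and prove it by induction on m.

Claim: f_m = 2·(-2)^m − 2·2^m.

Base case: f_0 = 0, and 2·(-2)^0 − 2·2^0 = 2 − 2 = 0.
Assume f_j = 2·(-2)^j − 2·2^j for some j ≥ 0.
Then f_{j+1} = -2f_j − 8·2^j = -2·(2·(-2)^j − 2·2^j) − 8·2^j = 2·(-2)^{j+1} + 4·2^j − 8·2^j = 2·(-2)^{j+1} − 4·2^j = 2·(-2)^{j+1} − 2·2^{j+1}.
So the formula holds for j+1, and by induction f_m = 2·(-2)^m − 2·2^m for all m ≥ 0.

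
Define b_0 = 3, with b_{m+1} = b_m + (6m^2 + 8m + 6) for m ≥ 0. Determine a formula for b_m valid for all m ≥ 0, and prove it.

Claim: b_m = 2m^3 + m^2 + 3m + 3.

Base case: b_0 = 3, and 2·0^3 + 0^2 + 3·0 + 3 = 3.
Assume b_r = 2r^3 + r^2 + 3r + 3.
Then b_{r+1} = b_r + (6r^2 + 8r + 6) = (2r^3 + r^2 + 3r + 3) + (6r^2 + 8r + 6) = 2r^3 + 7r^2 + 11r + 9,
and 2·(r+1)^3 + (r+1)^2 + 3·(r+1) + 3 = 2r^3 + 7r^2 + 11r + 9.
By induction, b_m = 2m^3 + m^2 + 3m + 3 for all m ≥ 0.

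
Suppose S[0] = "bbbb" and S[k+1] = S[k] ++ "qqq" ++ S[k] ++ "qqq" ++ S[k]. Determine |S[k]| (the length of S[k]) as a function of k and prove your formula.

Claim: |S[k]| = 7·3^k − 3.

Base case: |S[0]| = 4, and 7·3^0 − 3 = 4.
Assume |S[j]| = 7·3^j − 3.
Then |S[j+1]| = 3|S[j]| + 6 = 3(7·3^j − 3) + 6 = 7·3^{j+1} − 9 + 6 = 7·3^{j+1} − 3.
Hence |S[k]| = 7·3^k − 3 for every k ≥ 0, by induction.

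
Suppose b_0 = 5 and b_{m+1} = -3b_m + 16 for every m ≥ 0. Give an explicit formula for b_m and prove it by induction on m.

Claim: b_m = (-3)^m + 4.

Base case: b_0 = 5, and (-3)^0 + 4 = 1 + 4 = 5.
Assume b_j = (-3)^j + 4 for some j ≥ 0.
Then b_{j+1} = -3b_j + 16 = -3·((-3)^j + 4) + 16 = -3·(-3)^j − 12 + 16 = (-3)^{j+1} + 4.
By induction, b_m = (-3)^m + 4 for all m ≥ 0.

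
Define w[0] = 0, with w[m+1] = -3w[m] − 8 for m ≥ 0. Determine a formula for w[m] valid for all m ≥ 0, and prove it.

Claim: w[m] = 2·(-3)^m − 2.

Base case: w[0] = 0, and 2·(-3)^0 − 2 = 2 − 2 = 0.
Assume w[r] = 2·(-3)^r − 2 for some r ≥ 0.
Then w[r+1] = -3w[r] − 8 = -3·(2·(-3)^r − 2) − 8 = -6·(-3)^r + 6 − 8 = 2·(-3)^{r+1} − 2.
So the formula holds for r+1, and by induction w[m] = 2·(-3)^m − 2 for all m ≥ 0.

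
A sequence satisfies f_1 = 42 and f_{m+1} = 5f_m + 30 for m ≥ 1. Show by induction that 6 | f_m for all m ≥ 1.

Base case: f_1 = 42 = 6·7, so 6 | f_1.
Assume 6 | f_k, so f_k = 6t for some integer t.
Then f_{k+1} = 5f_k + 30 = 5·(6t) + 30 = 6(5t + 5), so 6 | f_{k+1}.
By induction, 6 | f_m for all m ≥ 1.

6 | f_m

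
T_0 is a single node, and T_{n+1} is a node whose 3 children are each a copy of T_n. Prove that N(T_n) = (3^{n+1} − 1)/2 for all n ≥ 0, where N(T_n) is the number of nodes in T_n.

Base case: N(T_0) = 1, and (3^{0+1} − 1)/2 = 1.
Assume N(T_k) = (3^{k+1} − 1)/2.
Then N(T_{k+1}) = 1 + 3N(T_k) = 1 + 3·(3^{k+1} − 1)/2 = 1 + (3^{k+2} − 3)/2 = (2 + 3^{k+2} − 3)/2 = (3^{k+2} − 1)/2.
So the formula holds for k+1, and by induction N(T_n) = (3^{n+1} − 1)/2 for all n ≥ 0.

N(T_n) = (3^{n+1} − 1)/2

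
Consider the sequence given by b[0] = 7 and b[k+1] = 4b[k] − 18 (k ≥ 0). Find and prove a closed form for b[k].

Claim: b[k] = 4^k + 6.

Base case: b[0] = 7, and 4^0 + 6 = 1 + 6 = 7.
Assume b[j] = 4^j + 6 for some j ≥ 0.
Then b[j+1] = 4b[j] − 18 = 4·(4^j + 6) − 18 = 4^{j+1} + 24 − 18 = 4^{j+1} + 6.
By induction, b[k] = 4^k + 6 for all k ≥ 0.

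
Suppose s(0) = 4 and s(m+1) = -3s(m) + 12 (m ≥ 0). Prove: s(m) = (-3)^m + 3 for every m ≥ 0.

Base case: s(0) = 4, and (-3)^0 + 3 = 1 + 3 = 4.
Assume s(r) = (-3)^r + 3 for some r ≥ 0.
Then s(r+1) = -3s(r) + 12 = -3·((-3)^r + 3) + 12 = -3·(-3)^r − 9 + 12 = (-3)^{r+1} + 3.
Hence s(m) = (-3)^m + 3 for every m ≥ 0, by induction.

s(m) = (-3)^m + 3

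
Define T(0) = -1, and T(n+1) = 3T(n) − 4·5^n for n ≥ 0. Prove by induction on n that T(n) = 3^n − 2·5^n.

Base case: T(0) = -1, and 3^0 − 2·5^0 = 1 − 2 = -1.
Assume T(j) = 3^j − 2·5^j for some j ≥ 0.
Then T(j+1) = 3T(j) − 4·5^j = 3·(3^j − 2·5^j) − 4·5^j = 3^{j+1} − 6·5^j − 4·5^j = 3^{j+1} − 10·5^j = 3^{j+1} − 2·5^{j+1}.
So the formula holds for j+1, and by induction T(n) = 3^n − 2·5^n for all n ≥ 0.

T(n) = 3^n − 2·5^n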